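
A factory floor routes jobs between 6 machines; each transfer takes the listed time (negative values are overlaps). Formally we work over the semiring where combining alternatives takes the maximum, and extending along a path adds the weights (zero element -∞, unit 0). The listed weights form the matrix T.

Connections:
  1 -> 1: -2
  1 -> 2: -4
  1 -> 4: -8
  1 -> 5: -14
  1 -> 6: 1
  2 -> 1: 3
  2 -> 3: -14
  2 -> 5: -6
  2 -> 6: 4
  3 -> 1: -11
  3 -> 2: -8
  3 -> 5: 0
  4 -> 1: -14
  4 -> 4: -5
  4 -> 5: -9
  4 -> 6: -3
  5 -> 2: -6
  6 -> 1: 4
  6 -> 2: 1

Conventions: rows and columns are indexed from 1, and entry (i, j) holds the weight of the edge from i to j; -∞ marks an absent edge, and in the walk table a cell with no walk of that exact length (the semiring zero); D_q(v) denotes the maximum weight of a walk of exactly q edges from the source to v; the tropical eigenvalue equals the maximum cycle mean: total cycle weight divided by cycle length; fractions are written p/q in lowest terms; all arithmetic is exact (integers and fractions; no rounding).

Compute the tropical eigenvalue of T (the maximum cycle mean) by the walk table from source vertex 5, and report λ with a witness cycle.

q=0: [-∞, -∞, -∞, -∞, 0, -∞]
q=1: [-∞, -6, -∞, -∞, -∞, -∞]
q=2: [-3, -∞, -20, -∞, -12, -2]
q=3: [2, -1, -∞, -11, -17, -2]
q=4: [2, -1, -15, -6, -7, 3]
q=5: [7, 4, -15, -6, -7, 3]
q=6: [7, 4, -10, -1, -2, 8]
Optimal cycle mean attained by: cycle 1->6->1, total 1 + 4, length 2.
Answer: λ = 5/2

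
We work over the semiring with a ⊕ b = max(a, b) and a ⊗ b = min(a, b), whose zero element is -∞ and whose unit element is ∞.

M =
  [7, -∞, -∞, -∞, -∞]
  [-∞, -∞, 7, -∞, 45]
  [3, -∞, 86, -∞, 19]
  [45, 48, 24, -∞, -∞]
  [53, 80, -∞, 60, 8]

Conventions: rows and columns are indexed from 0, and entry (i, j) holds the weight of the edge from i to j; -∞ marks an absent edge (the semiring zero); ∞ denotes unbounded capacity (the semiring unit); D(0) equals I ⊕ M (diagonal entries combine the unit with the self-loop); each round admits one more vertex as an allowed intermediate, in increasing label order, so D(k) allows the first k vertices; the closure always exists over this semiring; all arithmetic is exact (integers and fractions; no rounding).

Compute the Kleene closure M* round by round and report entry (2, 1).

D(0):
  [∞, -∞, -∞, -∞, -∞]
  [-∞, ∞, 7, -∞, 45]
  [3, -∞, ∞, -∞, 19]
  [45, 48, 24, ∞, -∞]
  [53, 80, -∞, 60, ∞]
D(1):
  [∞, -∞, -∞, -∞, -∞]
  [-∞, ∞, 7, -∞, 45]
  [3, -∞, ∞, -∞, 19]
  [45, 48, 24, ∞, -∞]
  [53, 80, -∞, 60, ∞]
D(2):
  [∞, -∞, -∞, -∞, -∞]
  [-∞, ∞, 7, -∞, 45]
  [3, -∞, ∞, -∞, 19]
  [45, 48, 24, ∞, 45]
  [53, 80, 7, 60, ∞]
D(3):
  [∞, -∞, -∞, -∞, -∞]
  [3, ∞, 7, -∞, 45]
  [3, -∞, ∞, -∞, 19]
  [45, 48, 24, ∞, 45]
  [53, 80, 7, 60, ∞]
D(4):
  [∞, -∞, -∞, -∞, -∞]
  [3, ∞, 7, -∞, 45]
  [3, -∞, ∞, -∞, 19]
  [45, 48, 24, ∞, 45]
  [53, 80, 24, 60, ∞]
D(5):
  [∞, -∞, -∞, -∞, -∞]
  [45, ∞, 24, 45, 45]
  [19, 19, ∞, 19, 19]
  [45, 48, 24, ∞, 45]
  [53, 80, 24, 60, ∞]
Answer: M*[2][1] = 19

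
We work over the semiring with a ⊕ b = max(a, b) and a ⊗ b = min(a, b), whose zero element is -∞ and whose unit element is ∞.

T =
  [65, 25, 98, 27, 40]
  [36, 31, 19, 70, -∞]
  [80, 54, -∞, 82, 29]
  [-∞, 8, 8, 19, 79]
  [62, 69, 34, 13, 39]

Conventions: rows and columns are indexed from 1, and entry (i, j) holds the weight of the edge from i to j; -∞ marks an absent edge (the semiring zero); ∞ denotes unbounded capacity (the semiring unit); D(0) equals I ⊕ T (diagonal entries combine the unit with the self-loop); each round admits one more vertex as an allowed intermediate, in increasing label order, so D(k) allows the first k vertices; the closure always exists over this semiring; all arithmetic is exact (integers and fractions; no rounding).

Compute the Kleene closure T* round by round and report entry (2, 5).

D(0):
  [∞, 25, 98, 27, 40]
  [36, ∞, 19, 70, -∞]
  [80, 54, ∞, 82, 29]
  [-∞, 8, 8, ∞, 79]
  [62, 69, 34, 13, ∞]
D(1):
  [∞, 25, 98, 27, 40]
  [36, ∞, 36, 70, 36]
  [80, 54, ∞, 82, 40]
  [-∞, 8, 8, ∞, 79]
  [62, 69, 62, 27, ∞]
D(2):
  [∞, 25, 98, 27, 40]
  [36, ∞, 36, 70, 36]
  [80, 54, ∞, 82, 40]
  [8, 8, 8, ∞, 79]
  [62, 69, 62, 69, ∞]
D(3):
  [∞, 54, 98, 82, 40]
  [36, ∞, 36, 70, 36]
  [80, 54, ∞, 82, 40]
  [8, 8, 8, ∞, 79]
  [62, 69, 62, 69, ∞]
D(4):
  [∞, 54, 98, 82, 79]
  [36, ∞, 36, 70, 70]
  [80, 54, ∞, 82, 79]
  [8, 8, 8, ∞, 79]
  [62, 69, 62, 69, ∞]
D(5):
  [∞, 69, 98, 82, 79]
  [62, ∞, 62, 70, 70]
  [80, 69, ∞, 82, 79]
  [62, 69, 62, ∞, 79]
  [62, 69, 62, 69, ∞]
Answer: T*[2][5] = 70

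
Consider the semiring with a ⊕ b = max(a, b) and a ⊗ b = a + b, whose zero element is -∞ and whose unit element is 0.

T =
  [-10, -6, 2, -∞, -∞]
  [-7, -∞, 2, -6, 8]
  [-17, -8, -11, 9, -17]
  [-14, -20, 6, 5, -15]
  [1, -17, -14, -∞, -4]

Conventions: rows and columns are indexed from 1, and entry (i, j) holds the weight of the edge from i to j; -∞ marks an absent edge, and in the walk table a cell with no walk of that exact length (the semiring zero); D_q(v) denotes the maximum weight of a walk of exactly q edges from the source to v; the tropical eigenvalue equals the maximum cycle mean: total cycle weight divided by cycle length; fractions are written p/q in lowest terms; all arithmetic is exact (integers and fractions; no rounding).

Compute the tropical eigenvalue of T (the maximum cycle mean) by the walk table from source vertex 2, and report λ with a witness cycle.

q=0: [-∞, 0, -∞, -∞, -∞]
q=1: [-7, -∞, 2, -6, 8]
q=2: [9, -6, 0, 11, 4]
q=3: [5, 3, 17, 16, 2]
q=4: [3, 9, 22, 26, 11]
q=5: [12, 14, 32, 31, 17]
Optimal cycle mean attained by: cycle 3->4->3, total 9 + 6, length 2.
Answer: λ = 15/2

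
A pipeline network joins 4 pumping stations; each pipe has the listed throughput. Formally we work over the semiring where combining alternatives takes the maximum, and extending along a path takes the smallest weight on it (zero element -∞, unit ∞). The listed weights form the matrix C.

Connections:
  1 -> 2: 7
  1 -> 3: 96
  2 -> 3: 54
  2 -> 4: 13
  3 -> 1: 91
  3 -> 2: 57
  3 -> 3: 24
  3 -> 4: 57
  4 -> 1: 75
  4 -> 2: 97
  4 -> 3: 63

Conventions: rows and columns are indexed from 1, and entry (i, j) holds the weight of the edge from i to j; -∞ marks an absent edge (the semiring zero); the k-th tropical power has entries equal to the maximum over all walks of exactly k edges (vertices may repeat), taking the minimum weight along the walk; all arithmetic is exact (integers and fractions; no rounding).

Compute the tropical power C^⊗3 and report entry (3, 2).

C^⊗2:
  [91, 57, 24, 57]
  [54, 54, 24, 54]
  [57, 57, 91, 24]
  [63, 57, 75, 57]
C^⊗3:
  [57, 57, 91, 24]
  [54, 54, 54, 24]
  [91, 57, 57, 57]
  [75, 57, 63, 57]
Key observation: the optimum is the walk 3->1->3->2, with weight 91 min 96 min 57 = 57.
Optimal value attained by: walk 3->1->3->2.
Answer: (C^⊗3)[3][2] = 57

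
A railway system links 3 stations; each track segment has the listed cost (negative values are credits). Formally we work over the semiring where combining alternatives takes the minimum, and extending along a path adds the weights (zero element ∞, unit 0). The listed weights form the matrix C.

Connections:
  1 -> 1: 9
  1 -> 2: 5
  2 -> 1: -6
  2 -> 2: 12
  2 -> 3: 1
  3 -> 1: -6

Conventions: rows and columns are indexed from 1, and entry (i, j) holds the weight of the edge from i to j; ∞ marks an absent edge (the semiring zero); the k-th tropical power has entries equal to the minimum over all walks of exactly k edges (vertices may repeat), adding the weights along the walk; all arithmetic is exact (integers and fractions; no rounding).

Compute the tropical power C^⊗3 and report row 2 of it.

C^⊗2:
  [-1, 14, 6]
  [-5, -1, 13]
  [3, -1, ∞]
C^⊗3:
  [0, 4, 15]
  [-7, 0, 0]
  [-7, 8, 0]
Answer: row 2 of C^⊗3 = [-7, 0, 0]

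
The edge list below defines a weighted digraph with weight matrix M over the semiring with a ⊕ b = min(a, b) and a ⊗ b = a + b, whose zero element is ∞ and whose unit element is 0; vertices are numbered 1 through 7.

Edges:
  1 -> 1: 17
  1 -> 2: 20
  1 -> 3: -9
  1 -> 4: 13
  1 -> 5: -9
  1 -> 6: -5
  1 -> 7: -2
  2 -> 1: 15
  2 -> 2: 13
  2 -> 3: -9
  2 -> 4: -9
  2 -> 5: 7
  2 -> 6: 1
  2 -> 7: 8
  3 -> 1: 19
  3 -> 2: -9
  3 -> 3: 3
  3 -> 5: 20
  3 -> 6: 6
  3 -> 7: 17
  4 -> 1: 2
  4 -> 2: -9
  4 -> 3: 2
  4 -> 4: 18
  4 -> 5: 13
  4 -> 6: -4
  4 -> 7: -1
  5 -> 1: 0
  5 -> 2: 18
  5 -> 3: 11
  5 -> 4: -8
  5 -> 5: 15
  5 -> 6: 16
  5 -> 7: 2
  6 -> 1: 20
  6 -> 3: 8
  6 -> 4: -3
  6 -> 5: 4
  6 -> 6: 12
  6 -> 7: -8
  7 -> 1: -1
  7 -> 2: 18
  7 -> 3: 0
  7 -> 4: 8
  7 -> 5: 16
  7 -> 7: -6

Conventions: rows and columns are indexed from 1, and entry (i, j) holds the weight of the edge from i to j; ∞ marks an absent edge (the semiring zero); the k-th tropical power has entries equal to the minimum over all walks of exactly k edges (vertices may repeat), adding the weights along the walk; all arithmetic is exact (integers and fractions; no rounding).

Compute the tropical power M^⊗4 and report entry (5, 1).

M^⊗2:
  [-9, -18, -6, -17, -1, -3, -13]
  [-7, -18, -7, -2, 4, -13, -10]
  [6, -6, -18, -18, -2, -8, -2]
  [-2, -7, -18, -18, -7, -8, -12]
  [-6, -17, -9, 7, -9, -12, -9]
  [-9, -12, -8, -4, 8, -7, -14]
  [-7, -9, -10, 2, -10, -6, -12]
M^⊗3:
  [-15, -26, -27, -27, -18, -21, -19]
  [-11, -16, -27, -27, -16, -17, -21]
  [-16, -27, -16, -15, -5, -22, -19]
  [-16, -27, -16, -16, -11, -22, -19]
  [-10, -18, -26, -26, -15, -16, -20]
  [-15, -17, -21, -21, -18, -14, -20]
  [-13, -19, -18, -18, -16, -12, -18]
M^⊗4:
  [-25, -36, -35, -35, -24, -31, -29]
  [-25, -36, -25, -25, -20, -31, -28]
  [-20, -25, -36, -36, -25, -26, -30]
  [-20, -25, -36, -36, -25, -26, -30]
  [-24, -35, -27, -27, -19, -30, -27]
  [-21, -30, -26, -26, -24, -25, -26]
  [-19, -27, -28, -28, -22, -22, -24]
Key observation: the optimum is the walk 5->4->2->4->1, with weight (-8) + (-9) + (-9) + 2 = -24.
Optimal value attained by: walk 5->4->2->4->1.
Answer: (M^⊗4)[5][1] = -24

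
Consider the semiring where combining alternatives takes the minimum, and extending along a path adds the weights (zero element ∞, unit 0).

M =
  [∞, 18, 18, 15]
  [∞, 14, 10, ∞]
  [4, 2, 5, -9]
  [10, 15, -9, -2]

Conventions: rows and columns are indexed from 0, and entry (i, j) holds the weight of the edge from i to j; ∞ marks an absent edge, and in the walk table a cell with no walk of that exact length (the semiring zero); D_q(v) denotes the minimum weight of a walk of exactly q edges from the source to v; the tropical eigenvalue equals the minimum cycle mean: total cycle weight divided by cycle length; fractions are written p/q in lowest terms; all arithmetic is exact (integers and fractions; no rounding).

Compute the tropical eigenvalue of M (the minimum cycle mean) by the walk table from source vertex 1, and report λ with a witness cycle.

q=0: [∞, 0, ∞, ∞]
q=1: [∞, 14, 10, ∞]
q=2: [14, 12, 15, 1]
q=3: [11, 16, -8, -1]
q=4: [-4, -6, -10, -17]
Optimal cycle mean attained by: cycle 2->3->2, total (-9) + (-9), length 2.
Answer: λ = -9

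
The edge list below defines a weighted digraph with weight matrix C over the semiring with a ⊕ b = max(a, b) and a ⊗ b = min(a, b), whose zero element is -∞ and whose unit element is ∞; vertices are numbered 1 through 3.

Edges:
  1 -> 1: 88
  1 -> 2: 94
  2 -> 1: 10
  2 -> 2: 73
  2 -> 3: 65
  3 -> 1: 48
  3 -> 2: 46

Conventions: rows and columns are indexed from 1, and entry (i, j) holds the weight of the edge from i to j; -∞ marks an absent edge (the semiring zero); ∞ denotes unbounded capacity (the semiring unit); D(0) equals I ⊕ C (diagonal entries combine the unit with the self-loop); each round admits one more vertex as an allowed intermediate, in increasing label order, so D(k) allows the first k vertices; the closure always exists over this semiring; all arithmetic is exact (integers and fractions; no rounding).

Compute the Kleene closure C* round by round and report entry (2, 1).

D(0):
  [∞, 94, -∞]
  [10, ∞, 65]
  [48, 46, ∞]
D(1):
  [∞, 94, -∞]
  [10, ∞, 65]
  [48, 48, ∞]
D(2):
  [∞, 94, 65]
  [10, ∞, 65]
  [48, 48, ∞]
D(3):
  [∞, 94, 65]
  [48, ∞, 65]
  [48, 48, ∞]
Answer: C*[2][1] = 48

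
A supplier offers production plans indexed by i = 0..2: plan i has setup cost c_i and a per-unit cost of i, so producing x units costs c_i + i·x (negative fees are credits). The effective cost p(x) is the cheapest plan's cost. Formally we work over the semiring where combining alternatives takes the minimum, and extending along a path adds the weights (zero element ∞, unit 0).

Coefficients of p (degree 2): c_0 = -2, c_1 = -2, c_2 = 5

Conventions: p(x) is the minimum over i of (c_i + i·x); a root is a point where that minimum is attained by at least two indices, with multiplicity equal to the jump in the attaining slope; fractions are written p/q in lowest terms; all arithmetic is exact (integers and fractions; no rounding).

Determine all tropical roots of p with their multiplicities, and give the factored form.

hull edge (i=0, c=-2) to (i=1, c=-2): slope 0, span 1
hull edge (i=1, c=-2) to (i=2, c=5): slope 7, span 1
Factored form: p(x) = 5 ⊗ (x ⊕ (-7)) ⊗ (x ⊕ 0)
Answer: roots = -7 (mult 1), 0 (mult 1)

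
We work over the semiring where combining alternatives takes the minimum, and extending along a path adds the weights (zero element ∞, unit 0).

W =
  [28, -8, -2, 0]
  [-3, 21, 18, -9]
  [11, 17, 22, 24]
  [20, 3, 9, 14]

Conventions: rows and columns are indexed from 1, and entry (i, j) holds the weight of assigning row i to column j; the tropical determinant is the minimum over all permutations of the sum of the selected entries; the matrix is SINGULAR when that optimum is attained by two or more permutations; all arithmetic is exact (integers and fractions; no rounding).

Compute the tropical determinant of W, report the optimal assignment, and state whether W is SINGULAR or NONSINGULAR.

σ = (1, 2, 3, 4): 28 + 21 + 22 + 14 = 85
σ = (1, 2, 4, 3): 28 + 21 + 24 + 9 = 82
σ = (1, 3, 2, 4): 28 + 18 + 17 + 14 = 77
σ = (1, 3, 4, 2): 28 + 18 + 24 + 3 = 73
σ = (1, 4, 2, 3): 28 + (-9) + 17 + 9 = 45
σ = (1, 4, 3, 2): 28 + (-9) + 22 + 3 = 44
σ = (2, 1, 3, 4): (-8) + (-3) + 22 + 14 = 25
σ = (2, 1, 4, 3): (-8) + (-3) + 24 + 9 = 22
σ = (2, 3, 1, 4): (-8) + 18 + 11 + 14 = 35
σ = (2, 3, 4, 1): (-8) + 18 + 24 + 20 = 54
σ = (2, 4, 1, 3): (-8) + (-9) + 11 + 9 = 3
σ = (2, 4, 3, 1): (-8) + (-9) + 22 + 20 = 25
σ = (3, 1, 2, 4): (-2) + (-3) + 17 + 14 = 26
σ = (3, 1, 4, 2): (-2) + (-3) + 24 + 3 = 22
σ = (3, 2, 1, 4): (-2) + 21 + 11 + 14 = 44
σ = (3, 2, 4, 1): (-2) + 21 + 24 + 20 = 63
σ = (3, 4, 1, 2): (-2) + (-9) + 11 + 3 = 3
σ = (3, 4, 2, 1): (-2) + (-9) + 17 + 20 = 26
σ = (4, 1, 2, 3): 0 + (-3) + 17 + 9 = 23
σ = (4, 1, 3, 2): 0 + (-3) + 22 + 3 = 22
σ = (4, 2, 1, 3): 0 + 21 + 11 + 9 = 41
σ = (4, 2, 3, 1): 0 + 21 + 22 + 20 = 63
σ = (4, 3, 1, 2): 0 + 18 + 11 + 3 = 32
σ = (4, 3, 2, 1): 0 + 18 + 17 + 20 = 55
Optimal value attained by: σ = (2, 4, 1, 3).
Answer: det⊕(W) = 3; verdict: SINGULAR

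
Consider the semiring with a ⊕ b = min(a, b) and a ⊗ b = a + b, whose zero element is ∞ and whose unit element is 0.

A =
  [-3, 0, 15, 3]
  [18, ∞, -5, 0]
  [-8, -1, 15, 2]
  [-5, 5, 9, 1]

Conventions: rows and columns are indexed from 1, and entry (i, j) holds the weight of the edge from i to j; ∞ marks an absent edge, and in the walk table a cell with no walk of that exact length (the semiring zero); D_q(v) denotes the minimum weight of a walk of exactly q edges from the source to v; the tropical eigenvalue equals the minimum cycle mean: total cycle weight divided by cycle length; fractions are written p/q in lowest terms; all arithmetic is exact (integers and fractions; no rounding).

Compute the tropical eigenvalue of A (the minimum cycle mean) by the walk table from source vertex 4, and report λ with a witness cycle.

q=0: [∞, ∞, ∞, 0]
q=1: [-5, 5, 9, 1]
q=2: [-8, -5, 0, -2]
q=3: [-11, -8, -10, -5]
q=4: [-18, -11, -13, -8]
Optimal cycle mean attained by: cycle 1->2->3->1, total 0 + (-5) + (-8), length 3.
Answer: λ = -13/3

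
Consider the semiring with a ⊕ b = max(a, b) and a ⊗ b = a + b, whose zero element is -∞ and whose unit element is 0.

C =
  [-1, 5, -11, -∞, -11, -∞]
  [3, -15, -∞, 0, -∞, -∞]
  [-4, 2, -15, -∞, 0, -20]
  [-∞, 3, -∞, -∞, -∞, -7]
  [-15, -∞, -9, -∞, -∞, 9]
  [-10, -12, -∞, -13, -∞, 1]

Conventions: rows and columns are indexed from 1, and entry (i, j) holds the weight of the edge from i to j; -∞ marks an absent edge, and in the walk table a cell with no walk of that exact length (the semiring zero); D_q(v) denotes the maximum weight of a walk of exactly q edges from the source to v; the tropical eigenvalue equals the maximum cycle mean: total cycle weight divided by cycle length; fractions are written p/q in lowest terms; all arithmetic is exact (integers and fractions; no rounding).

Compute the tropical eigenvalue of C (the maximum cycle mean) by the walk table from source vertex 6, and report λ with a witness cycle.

q=0: [-∞, -∞, -∞, -∞, -∞, 0]
q=1: [-10, -12, -∞, -13, -∞, 1]
q=2: [-9, -5, -21, -12, -21, 2]
q=3: [-2, -4, -20, -5, -20, 3]
q=4: [-1, 3, -13, -4, -13, 4]
q=5: [6, 4, -12, 3, -12, 5]
q=6: [7, 11, -5, 4, -5, 6]
Optimal cycle mean attained by: cycle 1->2->1, total 5 + 3, length 2.
Answer: λ = 4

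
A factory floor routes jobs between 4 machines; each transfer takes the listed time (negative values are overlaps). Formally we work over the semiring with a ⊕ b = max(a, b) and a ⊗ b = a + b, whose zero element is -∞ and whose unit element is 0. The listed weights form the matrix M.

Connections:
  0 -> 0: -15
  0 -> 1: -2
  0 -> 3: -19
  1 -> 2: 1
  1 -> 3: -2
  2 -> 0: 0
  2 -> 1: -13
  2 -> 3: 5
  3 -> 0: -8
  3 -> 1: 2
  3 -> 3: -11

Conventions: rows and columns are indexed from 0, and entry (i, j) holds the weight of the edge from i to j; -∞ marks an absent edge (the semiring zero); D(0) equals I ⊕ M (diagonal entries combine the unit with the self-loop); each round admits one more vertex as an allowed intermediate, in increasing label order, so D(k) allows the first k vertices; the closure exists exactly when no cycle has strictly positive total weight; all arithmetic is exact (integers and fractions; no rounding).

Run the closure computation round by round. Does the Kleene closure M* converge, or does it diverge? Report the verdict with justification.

D(0):
  [0, -2, -∞, -19]
  [-∞, 0, 1, -2]
  [0, -13, 0, 5]
  [-8, 2, -∞, 0]
D(1):
  [0, -2, -∞, -19]
  [-∞, 0, 1, -2]
  [0, -2, 0, 5]
  [-8, 2, -∞, 0]
D(2):
  [0, -2, -1, -4]
  [-∞, 0, 1, -2]
  [0, -2, 0, 5]
  [-8, 2, 3, 0]
Detection: at round 3, diagonal entry (3, 3) turns strictly positive.
Key observation: the cycle 3->1->2->3 has total weight 2 + 1 + 5, which is strictly positive.
Answer: DIVERGES — positive cycle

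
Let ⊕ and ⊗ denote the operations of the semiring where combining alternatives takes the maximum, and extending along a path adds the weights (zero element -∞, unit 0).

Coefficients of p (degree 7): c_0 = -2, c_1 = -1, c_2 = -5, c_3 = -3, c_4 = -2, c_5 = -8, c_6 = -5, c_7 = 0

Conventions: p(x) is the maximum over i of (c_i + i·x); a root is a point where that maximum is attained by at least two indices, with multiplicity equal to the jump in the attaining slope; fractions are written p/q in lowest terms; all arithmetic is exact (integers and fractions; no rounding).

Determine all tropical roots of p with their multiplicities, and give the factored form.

hull edge (i=0, c=-2) to (i=1, c=-1): slope 1, span 1
hull edge (i=1, c=-1) to (i=7, c=0): slope 1/6, span 6
Factored form: p(x) = 0 ⊗ (x ⊕ (-1)) ⊗ (x ⊕ (-1/6)) ⊗ (x ⊕ (-1/6)) ⊗ (x ⊕ (-1/6)) ⊗ (x ⊕ (-1/6)) ⊗ (x ⊕ (-1/6)) ⊗ (x ⊕ (-1/6))
Answer: roots = -1 (mult 1), -1/6 (mult 6)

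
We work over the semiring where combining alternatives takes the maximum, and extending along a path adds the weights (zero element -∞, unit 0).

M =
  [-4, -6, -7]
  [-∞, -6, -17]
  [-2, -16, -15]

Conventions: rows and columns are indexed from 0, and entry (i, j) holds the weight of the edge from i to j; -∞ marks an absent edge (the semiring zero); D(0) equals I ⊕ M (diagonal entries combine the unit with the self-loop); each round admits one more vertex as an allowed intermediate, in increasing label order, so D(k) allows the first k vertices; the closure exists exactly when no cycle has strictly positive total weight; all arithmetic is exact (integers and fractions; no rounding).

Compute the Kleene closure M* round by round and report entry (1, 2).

D(0):
  [0, -6, -7]
  [-∞, 0, -17]
  [-2, -16, 0]
D(1):
  [0, -6, -7]
  [-∞, 0, -17]
  [-2, -8, 0]
D(2):
  [0, -6, -7]
  [-∞, 0, -17]
  [-2, -8, 0]
D(3):
  [0, -6, -7]
  [-19, 0, -17]
  [-2, -8, 0]
Answer: M*[1][2] = -17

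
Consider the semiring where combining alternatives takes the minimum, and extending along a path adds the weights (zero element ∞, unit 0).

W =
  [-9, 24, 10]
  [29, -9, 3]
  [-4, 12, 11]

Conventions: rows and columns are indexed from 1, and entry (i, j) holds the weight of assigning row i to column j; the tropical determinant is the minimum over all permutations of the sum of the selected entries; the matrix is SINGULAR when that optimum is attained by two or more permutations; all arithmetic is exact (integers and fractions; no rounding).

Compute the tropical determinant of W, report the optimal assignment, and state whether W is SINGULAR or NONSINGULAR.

σ = (1, 2, 3): (-9) + (-9) + 11 = -7
σ = (1, 3, 2): (-9) + 3 + 12 = 6
σ = (2, 1, 3): 24 + 29 + 11 = 64
σ = (2, 3, 1): 24 + 3 + (-4) = 23
σ = (3, 1, 2): 10 + 29 + 12 = 51
σ = (3, 2, 1): 10 + (-9) + (-4) = -3
Optimal value attained by: σ = (1, 2, 3).
Answer: det⊕(W) = -7; verdict: NONSINGULAR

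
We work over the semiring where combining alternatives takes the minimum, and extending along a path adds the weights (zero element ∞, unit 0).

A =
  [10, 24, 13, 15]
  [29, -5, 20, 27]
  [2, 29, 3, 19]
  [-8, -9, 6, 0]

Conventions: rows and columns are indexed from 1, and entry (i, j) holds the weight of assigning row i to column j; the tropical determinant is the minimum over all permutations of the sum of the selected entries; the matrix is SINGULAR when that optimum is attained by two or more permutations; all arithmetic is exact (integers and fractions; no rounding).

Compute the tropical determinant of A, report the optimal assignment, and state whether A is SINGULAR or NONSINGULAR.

σ = (1, 2, 3, 4): 10 + (-5) + 3 + 0 = 8
σ = (1, 2, 4, 3): 10 + (-5) + 19 + 6 = 30
σ = (1, 3, 2, 4): 10 + 20 + 29 + 0 = 59
σ = (1, 3, 4, 2): 10 + 20 + 19 + (-9) = 40
σ = (1, 4, 2, 3): 10 + 27 + 29 + 6 = 72
σ = (1, 4, 3, 2): 10 + 27 + 3 + (-9) = 31
σ = (2, 1, 3, 4): 24 + 29 + 3 + 0 = 56
σ = (2, 1, 4, 3): 24 + 29 + 19 + 6 = 78
σ = (2, 3, 1, 4): 24 + 20 + 2 + 0 = 46
σ = (2, 3, 4, 1): 24 + 20 + 19 + (-8) = 55
σ = (2, 4, 1, 3): 24 + 27 + 2 + 6 = 59
σ = (2, 4, 3, 1): 24 + 27 + 3 + (-8) = 46
σ = (3, 1, 2, 4): 13 + 29 + 29 + 0 = 71
σ = (3, 1, 4, 2): 13 + 29 + 19 + (-9) = 52
σ = (3, 2, 1, 4): 13 + (-5) + 2 + 0 = 10
σ = (3, 2, 4, 1): 13 + (-5) + 19 + (-8) = 19
σ = (3, 4, 1, 2): 13 + 27 + 2 + (-9) = 33
σ = (3, 4, 2, 1): 13 + 27 + 29 + (-8) = 61
σ = (4, 1, 2, 3): 15 + 29 + 29 + 6 = 79
σ = (4, 1, 3, 2): 15 + 29 + 3 + (-9) = 38
σ = (4, 2, 1, 3): 15 + (-5) + 2 + 6 = 18
σ = (4, 2, 3, 1): 15 + (-5) + 3 + (-8) = 5
σ = (4, 3, 1, 2): 15 + 20 + 2 + (-9) = 28
σ = (4, 3, 2, 1): 15 + 20 + 29 + (-8) = 56
Optimal value attained by: σ = (4, 2, 3, 1).
Answer: det⊕(A) = 5; verdict: NONSINGULAR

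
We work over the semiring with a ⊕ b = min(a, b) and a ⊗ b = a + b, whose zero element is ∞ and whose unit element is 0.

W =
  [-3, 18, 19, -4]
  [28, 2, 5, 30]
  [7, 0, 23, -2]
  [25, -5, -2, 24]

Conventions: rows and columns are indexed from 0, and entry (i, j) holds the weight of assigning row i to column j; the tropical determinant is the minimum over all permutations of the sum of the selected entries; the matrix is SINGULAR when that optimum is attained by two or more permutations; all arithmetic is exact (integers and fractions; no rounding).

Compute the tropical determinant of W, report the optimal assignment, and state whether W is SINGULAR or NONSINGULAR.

σ = (0, 1, 2, 3): (-3) + 2 + 23 + 24 = 46
σ = (0, 1, 3, 2): (-3) + 2 + (-2) + (-2) = -5
σ = (0, 2, 1, 3): (-3) + 5 + 0 + 24 = 26
σ = (0, 2, 3, 1): (-3) + 5 + (-2) + (-5) = -5
σ = (0, 3, 1, 2): (-3) + 30 + 0 + (-2) = 25
σ = (0, 3, 2, 1): (-3) + 30 + 23 + (-5) = 45
σ = (1, 0, 2, 3): 18 + 28 + 23 + 24 = 93
σ = (1, 0, 3, 2): 18 + 28 + (-2) + (-2) = 42
σ = (1, 2, 0, 3): 18 + 5 + 7 + 24 = 54
σ = (1, 2, 3, 0): 18 + 5 + (-2) + 25 = 46
σ = (1, 3, 0, 2): 18 + 30 + 7 + (-2) = 53
σ = (1, 3, 2, 0): 18 + 30 + 23 + 25 = 96
σ = (2, 0, 1, 3): 19 + 28 + 0 + 24 = 71
σ = (2, 0, 3, 1): 19 + 28 + (-2) + (-5) = 40
σ = (2, 1, 0, 3): 19 + 2 + 7 + 24 = 52
σ = (2, 1, 3, 0): 19 + 2 + (-2) + 25 = 44
σ = (2, 3, 0, 1): 19 + 30 + 7 + (-5) = 51
σ = (2, 3, 1, 0): 19 + 30 + 0 + 25 = 74
σ = (3, 0, 1, 2): (-4) + 28 + 0 + (-2) = 22
σ = (3, 0, 2, 1): (-4) + 28 + 23 + (-5) = 42
σ = (3, 1, 0, 2): (-4) + 2 + 7 + (-2) = 3
σ = (3, 1, 2, 0): (-4) + 2 + 23 + 25 = 46
σ = (3, 2, 0, 1): (-4) + 5 + 7 + (-5) = 3
σ = (3, 2, 1, 0): (-4) + 5 + 0 + 25 = 26
Optimal value attained by: σ = (0, 1, 3, 2).
Answer: det⊕(W) = -5; verdict: SINGULAR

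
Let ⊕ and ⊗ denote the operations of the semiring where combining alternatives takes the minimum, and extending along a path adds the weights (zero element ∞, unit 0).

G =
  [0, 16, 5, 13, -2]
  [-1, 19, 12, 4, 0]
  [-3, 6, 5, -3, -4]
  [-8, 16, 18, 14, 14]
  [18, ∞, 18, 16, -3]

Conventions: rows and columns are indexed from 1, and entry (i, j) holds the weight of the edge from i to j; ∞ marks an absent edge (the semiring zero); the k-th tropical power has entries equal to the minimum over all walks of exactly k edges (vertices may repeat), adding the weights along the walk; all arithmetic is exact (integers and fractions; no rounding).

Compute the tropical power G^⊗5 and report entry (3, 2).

G^⊗2:
  [0, 11, 5, 2, -5]
  [-4, 15, 4, 9, -3]
  [-11, 11, 2, 2, -7]
  [-8, 8, -3, 5, -10]
  [8, 24, 15, 13, -6]
G^⊗3:
  [-6, 11, 5, 2, -8]
  [-4, 10, 1, 1, -6]
  [-11, 5, -6, -1, -13]
  [-8, 3, -3, -6, -13]
  [5, 21, 12, 10, -9]
G^⊗4:
  [-6, 10, -1, 2, -11]
  [-7, 7, 1, -2, -9]
  [-11, 0, -6, -9, -16]
  [-14, 3, -3, -6, -16]
  [2, 18, 9, 7, -12]
G^⊗5:
  [-6, 5, -1, -4, -14]
  [-10, 7, -2, -2, -12]
  [-17, 0, -6, -9, -19]
  [-14, 2, -9, -6, -19]
  [-1, 15, 6, 4, -15]
Key observation: the optimum is the walk 3->4->1->1->3->2, with weight (-3) + (-8) + 0 + 5 + 6 = 0.
Optimal value attained by: walk 3->4->1->1->3->2.
Answer: (G^⊗5)[3][2] = 0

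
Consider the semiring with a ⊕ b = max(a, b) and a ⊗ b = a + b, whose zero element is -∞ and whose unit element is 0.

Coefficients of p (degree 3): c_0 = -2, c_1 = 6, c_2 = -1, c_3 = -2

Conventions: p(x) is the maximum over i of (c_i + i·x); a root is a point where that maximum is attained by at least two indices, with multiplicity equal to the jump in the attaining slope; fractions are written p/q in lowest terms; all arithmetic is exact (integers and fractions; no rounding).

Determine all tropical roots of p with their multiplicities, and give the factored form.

hull edge (i=0, c=-2) to (i=1, c=6): slope 8, span 1
hull edge (i=1, c=6) to (i=3, c=-2): slope -4, span 2
Factored form: p(x) = -2 ⊗ (x ⊕ (-8)) ⊗ (x ⊕ 4) ⊗ (x ⊕ 4)
Answer: roots = -8 (mult 1), 4 (mult 2)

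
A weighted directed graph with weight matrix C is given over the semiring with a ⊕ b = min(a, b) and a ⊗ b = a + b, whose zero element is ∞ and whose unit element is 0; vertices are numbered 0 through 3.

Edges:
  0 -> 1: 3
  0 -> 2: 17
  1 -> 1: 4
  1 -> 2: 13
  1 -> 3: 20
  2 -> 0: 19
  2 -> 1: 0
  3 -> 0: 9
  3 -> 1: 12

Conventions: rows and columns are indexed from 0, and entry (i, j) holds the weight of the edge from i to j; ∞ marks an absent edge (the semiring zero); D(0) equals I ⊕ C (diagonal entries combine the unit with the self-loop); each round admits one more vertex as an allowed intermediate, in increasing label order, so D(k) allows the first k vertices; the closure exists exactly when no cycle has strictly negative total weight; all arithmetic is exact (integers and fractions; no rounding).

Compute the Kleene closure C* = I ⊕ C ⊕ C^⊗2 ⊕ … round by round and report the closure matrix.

D(0):
  [0, 3, 17, ∞]
  [∞, 0, 13, 20]
  [19, 0, 0, ∞]
  [9, 12, ∞, 0]
D(1):
  [0, 3, 17, ∞]
  [∞, 0, 13, 20]
  [19, 0, 0, ∞]
  [9, 12, 26, 0]
D(2):
  [0, 3, 16, 23]
  [∞, 0, 13, 20]
  [19, 0, 0, 20]
  [9, 12, 25, 0]
D(3):
  [0, 3, 16, 23]
  [32, 0, 13, 20]
  [19, 0, 0, 20]
  [9, 12, 25, 0]
D(4):
  [0, 3, 16, 23]
  [29, 0, 13, 20]
  [19, 0, 0, 20]
  [9, 12, 25, 0]
Answer: C* = [[0, 3, 16, 23], [29, 0, 13, 20], [19, 0, 0, 20], [9, 12, 25, 0]]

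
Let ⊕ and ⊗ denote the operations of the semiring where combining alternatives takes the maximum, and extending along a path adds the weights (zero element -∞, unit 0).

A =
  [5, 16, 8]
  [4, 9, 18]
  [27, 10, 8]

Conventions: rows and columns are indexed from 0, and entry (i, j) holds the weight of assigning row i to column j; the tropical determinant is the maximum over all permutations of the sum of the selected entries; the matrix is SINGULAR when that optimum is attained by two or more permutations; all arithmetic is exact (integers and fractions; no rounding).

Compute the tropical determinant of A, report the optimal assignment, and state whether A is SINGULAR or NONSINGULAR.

σ = (0, 1, 2): 5 + 9 + 8 = 22
σ = (0, 2, 1): 5 + 18 + 10 = 33
σ = (1, 0, 2): 16 + 4 + 8 = 28
σ = (1, 2, 0): 16 + 18 + 27 = 61
σ = (2, 0, 1): 8 + 4 + 10 = 22
σ = (2, 1, 0): 8 + 9 + 27 = 44
Optimal value attained by: σ = (1, 2, 0).
Answer: det⊕(A) = 61; verdict: NONSINGULAR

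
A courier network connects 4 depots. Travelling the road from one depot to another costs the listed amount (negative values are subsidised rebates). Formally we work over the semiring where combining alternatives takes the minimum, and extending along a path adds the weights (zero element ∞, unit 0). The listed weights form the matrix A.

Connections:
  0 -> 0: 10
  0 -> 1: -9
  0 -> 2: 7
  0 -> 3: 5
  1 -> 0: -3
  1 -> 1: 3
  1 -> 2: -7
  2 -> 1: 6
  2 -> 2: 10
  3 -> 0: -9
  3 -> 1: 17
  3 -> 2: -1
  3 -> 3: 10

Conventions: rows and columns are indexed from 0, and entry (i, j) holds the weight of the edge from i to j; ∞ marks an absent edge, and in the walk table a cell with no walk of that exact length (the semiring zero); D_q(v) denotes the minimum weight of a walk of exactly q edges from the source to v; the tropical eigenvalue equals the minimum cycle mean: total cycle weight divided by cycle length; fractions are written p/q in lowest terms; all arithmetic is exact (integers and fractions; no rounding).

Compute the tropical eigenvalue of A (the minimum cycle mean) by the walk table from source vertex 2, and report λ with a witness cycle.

q=0: [∞, ∞, 0, ∞]
q=1: [∞, 6, 10, ∞]
q=2: [3, 9, -1, ∞]
q=3: [6, -6, 2, 8]
q=4: [-9, -3, -13, 11]
Optimal cycle mean attained by: cycle 0->1->0, total (-9) + (-3), length 2.
Answer: λ = -6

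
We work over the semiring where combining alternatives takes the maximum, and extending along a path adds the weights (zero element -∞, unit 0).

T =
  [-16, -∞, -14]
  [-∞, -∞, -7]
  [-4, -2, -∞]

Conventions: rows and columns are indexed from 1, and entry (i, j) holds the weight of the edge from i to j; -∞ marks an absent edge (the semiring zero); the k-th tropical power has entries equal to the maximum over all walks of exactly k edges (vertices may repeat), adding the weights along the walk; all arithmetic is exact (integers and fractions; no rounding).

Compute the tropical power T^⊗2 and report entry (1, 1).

T^⊗2:
  [-18, -16, -30]
  [-11, -9, -∞]
  [-20, -∞, -9]
Key observation: the optimum is the walk 1->3->1, with weight (-14) + (-4) = -18.
Optimal value attained by: walk 1->3->1.
Answer: (T^⊗2)[1][1] = -18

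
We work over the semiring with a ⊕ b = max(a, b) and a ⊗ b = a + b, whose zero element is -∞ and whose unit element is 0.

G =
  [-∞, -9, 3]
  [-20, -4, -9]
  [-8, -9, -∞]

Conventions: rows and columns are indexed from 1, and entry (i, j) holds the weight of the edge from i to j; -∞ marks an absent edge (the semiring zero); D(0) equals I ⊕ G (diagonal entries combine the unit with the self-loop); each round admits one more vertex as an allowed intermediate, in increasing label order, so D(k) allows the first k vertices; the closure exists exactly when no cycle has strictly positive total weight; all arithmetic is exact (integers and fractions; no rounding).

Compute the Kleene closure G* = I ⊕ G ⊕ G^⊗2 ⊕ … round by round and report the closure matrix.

D(0):
  [0, -9, 3]
  [-20, 0, -9]
  [-8, -9, 0]
D(1):
  [0, -9, 3]
  [-20, 0, -9]
  [-8, -9, 0]
D(2):
  [0, -9, 3]
  [-20, 0, -9]
  [-8, -9, 0]
D(3):
  [0, -6, 3]
  [-17, 0, -9]
  [-8, -9, 0]
Answer: G* = [[0, -6, 3], [-17, 0, -9], [-8, -9, 0]]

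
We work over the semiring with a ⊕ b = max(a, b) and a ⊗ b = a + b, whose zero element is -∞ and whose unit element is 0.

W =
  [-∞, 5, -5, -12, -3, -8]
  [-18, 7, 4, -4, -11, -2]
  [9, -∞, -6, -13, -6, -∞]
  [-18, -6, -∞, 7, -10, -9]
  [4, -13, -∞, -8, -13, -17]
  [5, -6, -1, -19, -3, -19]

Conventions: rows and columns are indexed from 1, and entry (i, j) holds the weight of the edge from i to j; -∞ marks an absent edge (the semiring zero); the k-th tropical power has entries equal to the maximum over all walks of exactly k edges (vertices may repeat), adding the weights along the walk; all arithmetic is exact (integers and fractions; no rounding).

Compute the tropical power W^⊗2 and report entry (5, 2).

W^⊗2:
  [4, 12, 9, 1, -6, 3]
  [13, 14, 11, 3, -2, 5]
  [3, 14, 4, -3, 6, 1]
  [-4, 1, -2, 14, -3, -2]
  [-9, 9, -1, -1, 1, -4]
  [8, 10, 0, -7, 2, -3]
Key observation: the optimum is the walk 5->1->2, with weight 4 + 5 = 9.
Optimal value attained by: walk 5->1->2.
Answer: (W^⊗2)[5][2] = 9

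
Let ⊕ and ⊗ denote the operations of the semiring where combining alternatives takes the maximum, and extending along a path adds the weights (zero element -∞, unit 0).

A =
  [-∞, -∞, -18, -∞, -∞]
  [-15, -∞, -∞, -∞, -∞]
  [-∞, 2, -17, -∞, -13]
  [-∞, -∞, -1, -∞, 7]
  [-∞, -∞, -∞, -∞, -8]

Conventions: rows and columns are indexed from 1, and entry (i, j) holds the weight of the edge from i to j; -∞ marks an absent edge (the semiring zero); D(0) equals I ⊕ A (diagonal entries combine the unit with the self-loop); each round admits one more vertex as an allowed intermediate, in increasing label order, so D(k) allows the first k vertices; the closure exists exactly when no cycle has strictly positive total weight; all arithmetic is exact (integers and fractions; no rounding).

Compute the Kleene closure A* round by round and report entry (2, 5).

D(0):
  [0, -∞, -18, -∞, -∞]
  [-15, 0, -∞, -∞, -∞]
  [-∞, 2, 0, -∞, -13]
  [-∞, -∞, -1, 0, 7]
  [-∞, -∞, -∞, -∞, 0]
D(1):
  [0, -∞, -18, -∞, -∞]
  [-15, 0, -33, -∞, -∞]
  [-∞, 2, 0, -∞, -13]
  [-∞, -∞, -1, 0, 7]
  [-∞, -∞, -∞, -∞, 0]
D(2):
  [0, -∞, -18, -∞, -∞]
  [-15, 0, -33, -∞, -∞]
  [-13, 2, 0, -∞, -13]
  [-∞, -∞, -1, 0, 7]
  [-∞, -∞, -∞, -∞, 0]
D(3):
  [0, -16, -18, -∞, -31]
  [-15, 0, -33, -∞, -46]
  [-13, 2, 0, -∞, -13]
  [-14, 1, -1, 0, 7]
  [-∞, -∞, -∞, -∞, 0]
D(4):
  [0, -16, -18, -∞, -31]
  [-15, 0, -33, -∞, -46]
  [-13, 2, 0, -∞, -13]
  [-14, 1, -1, 0, 7]
  [-∞, -∞, -∞, -∞, 0]
D(5):
  [0, -16, -18, -∞, -31]
  [-15, 0, -33, -∞, -46]
  [-13, 2, 0, -∞, -13]
  [-14, 1, -1, 0, 7]
  [-∞, -∞, -∞, -∞, 0]
Answer: A*[2][5] = -46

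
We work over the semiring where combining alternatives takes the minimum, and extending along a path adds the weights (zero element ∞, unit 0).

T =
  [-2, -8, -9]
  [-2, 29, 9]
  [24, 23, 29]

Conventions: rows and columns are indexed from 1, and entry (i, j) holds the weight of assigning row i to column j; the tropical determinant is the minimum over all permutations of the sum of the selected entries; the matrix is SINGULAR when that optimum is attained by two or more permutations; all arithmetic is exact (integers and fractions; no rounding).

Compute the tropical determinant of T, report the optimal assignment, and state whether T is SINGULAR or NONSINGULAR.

σ = (1, 2, 3): (-2) + 29 + 29 = 56
σ = (1, 3, 2): (-2) + 9 + 23 = 30
σ = (2, 1, 3): (-8) + (-2) + 29 = 19
σ = (2, 3, 1): (-8) + 9 + 24 = 25
σ = (3, 1, 2): (-9) + (-2) + 23 = 12
σ = (3, 2, 1): (-9) + 29 + 24 = 44
Optimal value attained by: σ = (3, 1, 2).
Answer: det⊕(T) = 12; verdict: NONSINGULAR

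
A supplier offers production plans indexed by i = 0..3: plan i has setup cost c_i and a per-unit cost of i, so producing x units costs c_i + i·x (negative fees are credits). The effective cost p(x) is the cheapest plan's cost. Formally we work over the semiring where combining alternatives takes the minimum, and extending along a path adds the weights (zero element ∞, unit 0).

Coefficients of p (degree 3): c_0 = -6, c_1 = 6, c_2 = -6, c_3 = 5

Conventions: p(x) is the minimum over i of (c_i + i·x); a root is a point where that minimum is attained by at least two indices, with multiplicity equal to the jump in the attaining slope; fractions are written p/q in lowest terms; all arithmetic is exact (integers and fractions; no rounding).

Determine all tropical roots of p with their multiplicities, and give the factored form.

hull edge (i=0, c=-6) to (i=2, c=-6): slope 0, span 2
hull edge (i=2, c=-6) to (i=3, c=5): slope 11, span 1
Factored form: p(x) = 5 ⊗ (x ⊕ (-11)) ⊗ (x ⊕ 0) ⊗ (x ⊕ 0)
Answer: roots = -11 (mult 1), 0 (mult 2)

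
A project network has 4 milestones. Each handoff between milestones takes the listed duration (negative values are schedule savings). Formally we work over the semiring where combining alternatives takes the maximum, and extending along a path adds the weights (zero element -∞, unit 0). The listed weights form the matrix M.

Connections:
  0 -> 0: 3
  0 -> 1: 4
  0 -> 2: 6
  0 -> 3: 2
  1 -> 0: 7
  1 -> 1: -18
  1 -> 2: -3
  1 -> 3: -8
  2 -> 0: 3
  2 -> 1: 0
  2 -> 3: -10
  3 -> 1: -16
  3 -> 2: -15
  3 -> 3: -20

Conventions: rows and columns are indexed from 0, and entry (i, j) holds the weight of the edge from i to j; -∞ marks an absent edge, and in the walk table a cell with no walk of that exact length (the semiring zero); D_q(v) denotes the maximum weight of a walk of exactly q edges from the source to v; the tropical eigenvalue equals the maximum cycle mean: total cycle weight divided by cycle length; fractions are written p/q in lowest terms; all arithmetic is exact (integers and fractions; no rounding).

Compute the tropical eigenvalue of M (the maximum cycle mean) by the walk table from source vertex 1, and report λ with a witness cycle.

q=0: [-∞, 0, -∞, -∞]
q=1: [7, -18, -3, -8]
q=2: [10, 11, 13, 9]
q=3: [18, 14, 16, 12]
q=4: [21, 22, 24, 20]
Optimal cycle mean attained by: cycle 0->1->0, total 4 + 7, length 2.
Answer: λ = 11/2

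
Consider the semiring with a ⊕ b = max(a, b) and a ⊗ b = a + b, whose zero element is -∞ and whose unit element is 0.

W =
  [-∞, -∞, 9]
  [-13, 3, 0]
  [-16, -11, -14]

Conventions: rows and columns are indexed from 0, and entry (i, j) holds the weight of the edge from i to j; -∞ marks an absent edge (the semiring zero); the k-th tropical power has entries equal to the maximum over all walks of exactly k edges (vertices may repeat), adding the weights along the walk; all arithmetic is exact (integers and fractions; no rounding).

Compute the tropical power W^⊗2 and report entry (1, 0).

W^⊗2:
  [-7, -2, -5]
  [-10, 6, 3]
  [-24, -8, -7]
Key observation: the optimum is the walk 1->1->0, with weight 3 + (-13) = -10.
Optimal value attained by: walk 1->1->0.
Answer: (W^⊗2)[1][0] = -10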